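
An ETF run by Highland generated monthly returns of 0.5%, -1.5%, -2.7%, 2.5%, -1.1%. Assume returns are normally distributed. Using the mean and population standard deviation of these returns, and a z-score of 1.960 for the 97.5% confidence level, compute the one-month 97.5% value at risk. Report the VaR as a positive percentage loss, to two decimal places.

3.99

μ = (0.5 − 1.5 − 2.7 + 2.5 − 1.1) / 5 = -2.30 / 5 = -0.4600%
Σ(r − μ)² = 16.1920; population σ = √(16.1920/5) = 1.7996%
VaR = −(μ − z·σ) = −(-0.4600 − 1.960 × 1.7996) = −(-3.9872) = 3.9872%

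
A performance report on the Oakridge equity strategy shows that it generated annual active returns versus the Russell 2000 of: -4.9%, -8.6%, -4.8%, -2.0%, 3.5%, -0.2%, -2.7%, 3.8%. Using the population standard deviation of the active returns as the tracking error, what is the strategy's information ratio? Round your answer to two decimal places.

Mean return r̄ = -15.90 / 8 = -1.9875%
Population std dev = √[127.4288 / 8] = 3.9911%
IR = r̄ / tracking error = -1.9875 / 3.9911 = -0.4980

-0.50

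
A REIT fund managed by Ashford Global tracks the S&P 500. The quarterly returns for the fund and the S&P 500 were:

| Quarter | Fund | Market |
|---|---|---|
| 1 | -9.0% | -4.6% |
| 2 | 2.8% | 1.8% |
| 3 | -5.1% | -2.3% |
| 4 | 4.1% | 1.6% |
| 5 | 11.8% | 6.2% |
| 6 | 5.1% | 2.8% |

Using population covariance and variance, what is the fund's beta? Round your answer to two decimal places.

r̄p = 1.6167%,  r̄m = 0.9167%
Cov = Σ(rp − r̄p)(rm − r̄m) / 6 = 23.8797
Var(rm) = Σ(rm − r̄m)² / 6 = 12.2481
β = Cov / Var = 23.8797 / 12.2481 = 1.9497

1.95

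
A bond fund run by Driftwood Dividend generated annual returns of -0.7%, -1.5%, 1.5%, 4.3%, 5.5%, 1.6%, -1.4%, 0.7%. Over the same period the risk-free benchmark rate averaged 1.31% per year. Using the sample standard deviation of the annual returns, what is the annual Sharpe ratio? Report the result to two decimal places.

-0.02

r̄ = (-0.7 − 1.5 + 1.5 + 4.3 + 5.5 + 1.6 − 1.4 + 0.7) / 8 = 10.00 / 8 = 1.2500%
Sample std dev = √[46.2400 / 7] = 2.5702%
Sharpe = (r̄ − rf) / σ = (1.2500 − 1.31) / 2.5702 = -0.0600 / 2.5702 = -0.0233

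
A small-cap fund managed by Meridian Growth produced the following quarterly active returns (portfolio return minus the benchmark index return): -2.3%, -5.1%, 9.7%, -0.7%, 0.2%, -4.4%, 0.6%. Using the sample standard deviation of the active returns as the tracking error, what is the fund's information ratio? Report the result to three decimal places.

r̄ = (-2.3 − 5.1 + 9.7 − 0.7 + 0.2 − 4.4 + 0.6) / 7 = -0.2857%
Σ(r − r̄)² = (-2.3 − (-0.2857))² + (-5.1 − (-0.2857))² + (9.7 − (-0.2857))² + … = 145.0686
σ = √[145.0686 / 6] = 4.9171%
IR = r̄ / tracking error = -0.2857 / 4.9171 = -0.0581

-0.058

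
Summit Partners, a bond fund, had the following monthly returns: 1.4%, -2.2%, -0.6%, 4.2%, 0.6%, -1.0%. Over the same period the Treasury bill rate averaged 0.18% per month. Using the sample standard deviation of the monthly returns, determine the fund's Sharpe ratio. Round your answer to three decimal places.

0.098

r̄ = (1.4 − 2.2 − 0.6 + 4.2 + 0.6 − 1) / 6 = 0.4000%
Sample std dev = √[25.2000 / 5] = 2.2450%
Sharpe = (r̄ − rf) / σ = (0.4000 − 0.18) / 2.2450 = 0.2200 / 2.2450 = 0.0980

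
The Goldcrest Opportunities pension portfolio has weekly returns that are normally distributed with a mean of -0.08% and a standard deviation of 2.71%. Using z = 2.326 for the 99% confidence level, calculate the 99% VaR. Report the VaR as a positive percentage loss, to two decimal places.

VaR (as % loss) = −(μ − z·σ) = −(-0.08% − 2.326 × 2.71%) = −(-6.38346%) = 6.38346%

6.38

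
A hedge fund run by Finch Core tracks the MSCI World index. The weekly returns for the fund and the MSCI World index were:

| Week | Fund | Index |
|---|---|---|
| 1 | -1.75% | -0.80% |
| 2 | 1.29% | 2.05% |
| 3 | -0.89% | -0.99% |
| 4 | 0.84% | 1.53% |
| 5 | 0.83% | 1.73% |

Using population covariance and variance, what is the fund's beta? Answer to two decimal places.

r̄p = 0.0640%,  r̄m = 0.7040%
Cov = Σ(rp − r̄p)(rm − r̄m) / 5 = 1.4843
Var(rm) = Σ(rm − r̄m)² / 5 = 1.7357
β = Cov / Var = 1.4843 / 1.7357 = 0.8552

0.86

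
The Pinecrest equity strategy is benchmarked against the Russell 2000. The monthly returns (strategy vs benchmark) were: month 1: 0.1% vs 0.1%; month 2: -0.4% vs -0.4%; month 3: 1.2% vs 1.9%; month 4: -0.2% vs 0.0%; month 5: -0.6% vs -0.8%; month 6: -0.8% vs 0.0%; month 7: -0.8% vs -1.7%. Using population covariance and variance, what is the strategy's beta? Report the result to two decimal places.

r̄p = -0.2143%,  r̄m = -0.1286%
Cov = Σ(rp − r̄p)(rm − r̄m) / 7 = 0.5853
Var(rm) = Σ(rm − r̄m)² / 7 = 1.0278
β = Cov / Var = 0.5853 / 1.0278 = 0.5695

0.57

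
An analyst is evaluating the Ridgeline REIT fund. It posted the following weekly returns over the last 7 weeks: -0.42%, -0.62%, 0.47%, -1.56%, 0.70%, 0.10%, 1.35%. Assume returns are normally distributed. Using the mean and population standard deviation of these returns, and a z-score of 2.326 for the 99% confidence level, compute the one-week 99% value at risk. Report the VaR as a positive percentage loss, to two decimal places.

Mean return r̄ = 0.020 / 7 = 0.0029%
Σ(r − r̄)² = (-0.42 − 0.0029)² + (-0.62 − 0.0029)² + (0.47 − 0.0029)² + … = 5.5377
σ = √[5.5377 / 7] = 0.8894%
VaR = −(r̄ − z·σ) = −(0.0029 − 2.326 × 0.8894) = −(-2.0658) = 2.0658%

2.07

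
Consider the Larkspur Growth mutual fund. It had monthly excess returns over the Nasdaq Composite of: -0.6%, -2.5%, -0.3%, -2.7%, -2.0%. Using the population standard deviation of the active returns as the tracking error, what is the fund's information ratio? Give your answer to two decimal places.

r̄ = (-0.6 − 2.5 − 0.3 − 2.7 − 2) / 5 = -8.10 / 5 = -1.6200%
Population σ = √[Σ(r − r̄)² / 5] = √[4.8680 / 5] = √0.9736 = 0.9867%
IR = r̄ / tracking error = -1.6200 / 0.9867 = -1.6418

-1.64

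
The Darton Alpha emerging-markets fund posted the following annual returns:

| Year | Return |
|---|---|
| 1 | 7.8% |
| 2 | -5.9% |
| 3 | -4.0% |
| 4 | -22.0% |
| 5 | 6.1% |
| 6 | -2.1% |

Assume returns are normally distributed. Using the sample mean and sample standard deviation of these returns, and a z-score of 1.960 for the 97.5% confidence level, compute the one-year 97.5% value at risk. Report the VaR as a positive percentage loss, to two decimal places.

r̄ = (7.8 − 5.9 − 4 − 22 + 6.1 − 2.1) / 6 = -20.10 / 6 = -3.3500%
Sample std dev = √[569.9350 / 5] = 10.6765%
VaR = −(r̄ − z·σ) = −(-3.3500 − 1.960 × 10.6765) = −(-24.2759) = 24.2759%

24.28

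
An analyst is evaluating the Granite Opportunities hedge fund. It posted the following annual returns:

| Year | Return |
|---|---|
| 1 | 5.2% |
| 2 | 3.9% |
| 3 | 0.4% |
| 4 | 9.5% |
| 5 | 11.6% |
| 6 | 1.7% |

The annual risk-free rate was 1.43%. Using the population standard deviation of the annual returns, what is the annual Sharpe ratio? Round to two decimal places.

r̄ = (5.2 + 3.9 + 0.4 + 9.5 + 11.6 + 1.7) / 6 = 5.3833%
Σ(r − r̄)² = (5.2 − 5.3833)² + (3.9 − 5.3833)² + … = 96.2283
σ = √[96.2283 / 6] = 4.0048%
Sharpe = (r̄ − rf) / σ = (5.3833 − 1.43) / 4.0048 = 3.9533 / 4.0048 = 0.9871

0.99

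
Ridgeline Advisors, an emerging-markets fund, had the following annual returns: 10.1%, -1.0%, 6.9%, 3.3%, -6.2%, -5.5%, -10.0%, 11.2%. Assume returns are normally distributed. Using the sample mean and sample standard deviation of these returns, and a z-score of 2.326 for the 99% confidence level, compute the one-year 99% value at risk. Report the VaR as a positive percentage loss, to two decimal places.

17.47

r̄ = (10.1 − 1 + 6.9 + 3.3 − 6.2 − 5.5 − 10 + 11.2) / 8 = 8.80 / 8 = 1.1000%
Sample std dev = √[445.9600 / 7] = 7.9818%
VaR = −(r̄ − z·σ) = −(1.1000 − 2.326 × 7.9818) = −(-17.4657) = 17.4657%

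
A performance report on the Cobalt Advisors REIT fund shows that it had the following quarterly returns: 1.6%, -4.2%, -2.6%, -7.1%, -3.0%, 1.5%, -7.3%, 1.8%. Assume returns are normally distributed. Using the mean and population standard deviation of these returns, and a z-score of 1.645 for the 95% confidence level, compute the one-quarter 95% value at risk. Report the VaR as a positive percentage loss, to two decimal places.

8.19

r̄ = (1.6 − 4.2 − 2.6 − 7.1 − 3 + 1.5 − 7.3 + 1.8) / 8 = -19.30 / 8 = -2.4125%
Population σ = √[Σ(r − r̄)² / 8] = √[98.5888 / 8] = √12.3236 = 3.5105%
VaR = −(r̄ − z·σ) = −(-2.4125 − 1.645 × 3.5105) = −(-8.1873) = 8.1873%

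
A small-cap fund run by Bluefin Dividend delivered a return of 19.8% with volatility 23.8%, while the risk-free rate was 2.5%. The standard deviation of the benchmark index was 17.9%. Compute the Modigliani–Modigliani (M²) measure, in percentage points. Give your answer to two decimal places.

15.51

Sharpe = (Rp − Rf) / σp = (19.8% − 2.5%) / 23.8% = 0.7269
M² = Rf + Sharpe × σm = 2.5% + 0.7269 × 17.9% = 15.5115%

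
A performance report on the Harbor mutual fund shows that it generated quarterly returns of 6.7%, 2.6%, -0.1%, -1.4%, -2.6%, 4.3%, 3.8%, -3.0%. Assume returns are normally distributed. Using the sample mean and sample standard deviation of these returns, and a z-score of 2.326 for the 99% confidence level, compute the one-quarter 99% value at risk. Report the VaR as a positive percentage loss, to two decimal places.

μ = (6.7 + 2.6 − 0.1 − 1.4 − 2.6 + 4.3 + 3.8 − 3) / 8 = 10.30 / 8 = 1.2875%
Sample σ = √[Σ(r − μ)² / 7] = √[89.0488 / 7] = √12.7213 = 3.5667%
VaR = −(μ − z·σ) = −(1.2875 − 2.326 × 3.5667) = −(-7.0086) = 7.0086%

7.01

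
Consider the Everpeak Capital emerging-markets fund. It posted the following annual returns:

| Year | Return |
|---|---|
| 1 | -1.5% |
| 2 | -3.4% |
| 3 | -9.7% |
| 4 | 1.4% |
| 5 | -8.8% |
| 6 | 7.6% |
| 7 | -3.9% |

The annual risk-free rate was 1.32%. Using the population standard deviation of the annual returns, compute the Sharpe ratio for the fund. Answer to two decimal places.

μ = (-1.5 − 3.4 − 9.7 + 1.4 − 8.8 + 7.6 − 3.9) / 7 = -18.30 / 7 = -2.6143%
Σ(r − μ)² = (-1.5 − (-2.6143))² + (-3.4 − (-2.6143))² + (-9.7 − (-2.6143))² + … = 212.4286
σ = √[212.4286 / 7] = 5.5088%
Sharpe = (μ − rf) / σ = (-2.6143 − 1.32) / 5.5088 = -3.9343 / 5.5088 = -0.7142

-0.71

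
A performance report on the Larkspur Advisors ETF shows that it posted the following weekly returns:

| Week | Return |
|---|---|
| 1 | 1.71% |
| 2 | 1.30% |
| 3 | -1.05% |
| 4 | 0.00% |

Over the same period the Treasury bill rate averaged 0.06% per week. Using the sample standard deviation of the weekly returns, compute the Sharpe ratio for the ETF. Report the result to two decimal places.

0.34

r̄ = (1.71 + 1.3 − 1.05 + 0) / 4 = 0.4900%
Σ(r − r̄)² = (1.71 − 0.4900)² + (1.3 − 0.4900)² + (-1.05 − 0.4900)² + … = 4.7562
sample σ = √(4.7562 / 3) = √1.5854 = 1.2591%
Sharpe = (r̄ − rf) / σ = (0.4900 − 0.06) / 1.2591 = 0.4300 / 1.2591 = 0.3415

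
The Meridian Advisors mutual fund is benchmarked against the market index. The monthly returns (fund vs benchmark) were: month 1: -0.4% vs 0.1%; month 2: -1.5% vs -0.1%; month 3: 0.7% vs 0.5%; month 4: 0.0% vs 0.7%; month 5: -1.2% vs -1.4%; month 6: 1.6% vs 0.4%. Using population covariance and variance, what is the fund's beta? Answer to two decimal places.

r̄p = -0.1333%,  r̄m = 0.0333%
Cov = Σ(rp − r̄p)(rm − r̄m) / 6 = 0.4678
Var(rm) = Σ(rm − r̄m)² / 6 = 0.4789
β = Cov / Var = 0.4678 / 0.4789 = 0.9768

0.98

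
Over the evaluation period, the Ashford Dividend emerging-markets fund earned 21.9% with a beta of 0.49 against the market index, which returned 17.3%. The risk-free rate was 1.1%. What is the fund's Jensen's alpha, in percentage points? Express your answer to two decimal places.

12.86

CAPM expected return = Rf + β(Rm − Rf) = 1.1% + 0.49 × (17.3% − 1.1%) = 1.1 + 0.49 × 16.20 = 9.0380%
Jensen's α = Rp − E[R] = 21.9% − 9.0380% = 12.8620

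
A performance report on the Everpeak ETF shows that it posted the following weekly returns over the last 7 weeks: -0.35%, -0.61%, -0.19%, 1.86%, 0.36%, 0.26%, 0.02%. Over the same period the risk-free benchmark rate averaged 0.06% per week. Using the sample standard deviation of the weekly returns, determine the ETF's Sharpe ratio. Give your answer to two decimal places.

Mean return r̄ = 1.350 / 7 = 0.1929%
Σ(r − r̄)² = (-0.35 − 0.1929)² + (-0.61 − 0.1929)² + … = 3.9275
sample σ = √(3.9275 / 6) = √0.6546 = 0.8091%
Sharpe = (r̄ − rf) / σ = (0.1929 − 0.06) / 0.8091 = 0.1329 / 0.8091 = 0.1643

0.16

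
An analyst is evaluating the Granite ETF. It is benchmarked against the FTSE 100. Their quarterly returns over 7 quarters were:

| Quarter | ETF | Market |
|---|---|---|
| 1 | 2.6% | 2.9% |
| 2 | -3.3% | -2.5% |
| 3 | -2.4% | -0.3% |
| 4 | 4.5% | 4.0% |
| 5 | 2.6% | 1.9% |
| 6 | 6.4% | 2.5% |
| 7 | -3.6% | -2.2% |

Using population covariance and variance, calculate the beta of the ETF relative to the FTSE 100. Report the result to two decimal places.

r̄p = 0.9714%,  r̄m = 0.9000%
Cov = Σ(rp − r̄p)(rm − r̄m) / 7 = 8.1786
Var(rm) = Σ(rm − r̄m)² / 7 = 5.6829
β = Cov / Var = 8.1786 / 5.6829 = 1.4392

1.44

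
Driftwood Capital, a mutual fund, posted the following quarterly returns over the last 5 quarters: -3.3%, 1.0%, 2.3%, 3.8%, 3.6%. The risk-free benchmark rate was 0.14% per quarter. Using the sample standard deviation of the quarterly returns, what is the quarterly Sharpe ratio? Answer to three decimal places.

0.462

r̄ = (-3.3 + 1 + 2.3 + 3.8 + 3.6) / 5 = 1.4800%
Sample σ = √[Σ(r − r̄)² / 4] = √[33.6280 / 4] = √8.4070 = 2.8995%
Sharpe = (r̄ − rf) / σ = (1.4800 − 0.14) / 2.8995 = 1.3400 / 2.8995 = 0.4621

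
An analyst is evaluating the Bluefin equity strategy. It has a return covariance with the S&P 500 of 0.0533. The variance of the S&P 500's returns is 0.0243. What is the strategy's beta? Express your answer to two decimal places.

2.19

β = Cov(Rp, Rm) / Var(Rm) = 0.0533 / 0.0243 = 2.1934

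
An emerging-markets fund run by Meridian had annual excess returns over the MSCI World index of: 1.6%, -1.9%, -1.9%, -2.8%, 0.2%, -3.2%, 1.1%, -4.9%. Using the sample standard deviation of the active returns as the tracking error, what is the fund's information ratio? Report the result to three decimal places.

μ = (1.6 − 1.9 − 1.9 − 2.8 + 0.2 − 3.2 + 1.1 − 4.9) / 8 = -1.4750%
Sample σ = √[Σ(r − μ)² / 7] = √[35.7150 / 7] = √5.1021 = 2.2588%
IR = μ / tracking error = -1.4750 / 2.2588 = -0.6530

-0.653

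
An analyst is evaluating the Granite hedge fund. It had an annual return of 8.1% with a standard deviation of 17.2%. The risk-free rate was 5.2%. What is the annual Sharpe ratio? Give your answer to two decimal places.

Sharpe = (Rp − Rf) / σp = (8.1% − 5.2%) / 17.2% = 2.90% / 17.2% = 0.1686

0.17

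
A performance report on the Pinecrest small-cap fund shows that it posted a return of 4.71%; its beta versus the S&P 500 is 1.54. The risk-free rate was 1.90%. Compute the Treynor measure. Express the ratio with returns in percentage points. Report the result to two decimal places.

Treynor = (Rp − Rf) / β = (4.71% − 1.90%) / 1.54 = 2.81 / 1.54 = 1.8247

1.82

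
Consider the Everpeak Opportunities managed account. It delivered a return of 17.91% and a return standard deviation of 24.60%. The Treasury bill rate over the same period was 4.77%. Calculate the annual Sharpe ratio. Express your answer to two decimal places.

Sharpe = (Rp − Rf) / σp = (17.91% − 4.77%) / 24.60% = 13.14% / 24.60% = 0.5341

0.53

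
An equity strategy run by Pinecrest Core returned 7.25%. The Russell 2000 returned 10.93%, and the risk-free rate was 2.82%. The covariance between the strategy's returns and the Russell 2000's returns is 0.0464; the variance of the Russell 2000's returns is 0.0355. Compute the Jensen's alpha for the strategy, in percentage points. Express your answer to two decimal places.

-6.17

β = Cov / Var = 0.0464 / 0.0355 = 1.3070
E[R] = Rf + β(Rm − Rf) = 2.82% + 1.3070 × (10.93% − 2.82%) = 13.4198%
α = Rp − E[R] = 7.25% − 13.4198% = -6.1698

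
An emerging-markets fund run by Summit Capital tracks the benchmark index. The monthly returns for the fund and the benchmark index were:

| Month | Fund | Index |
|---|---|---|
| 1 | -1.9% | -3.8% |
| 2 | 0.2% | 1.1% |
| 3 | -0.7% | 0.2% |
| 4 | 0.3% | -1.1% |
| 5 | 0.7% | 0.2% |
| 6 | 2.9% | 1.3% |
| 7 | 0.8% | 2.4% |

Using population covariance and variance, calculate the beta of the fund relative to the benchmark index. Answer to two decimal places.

r̄p = 0.3286%,  r̄m = 0.0429%
Cov = Σ(rp − r̄p)(rm − r̄m) / 7 = 1.8145
Var(rm) = Σ(rm − r̄m)² / 7 = 3.4824
β = Cov / Var = 1.8145 / 3.4824 = 0.5210

0.52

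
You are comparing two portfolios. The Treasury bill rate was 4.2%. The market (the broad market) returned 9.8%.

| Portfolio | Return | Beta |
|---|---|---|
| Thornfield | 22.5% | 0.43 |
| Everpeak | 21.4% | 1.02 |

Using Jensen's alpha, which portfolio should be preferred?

Thornfield

Thornfield: α = 22.5% − [4.2% + 0.43 × (9.8% − 4.2%)] = 15.892
Everpeak: α = 21.4% − [4.2% + 1.02 × (9.8% − 4.2%)] = 11.488
Highest: Thornfield (15.892).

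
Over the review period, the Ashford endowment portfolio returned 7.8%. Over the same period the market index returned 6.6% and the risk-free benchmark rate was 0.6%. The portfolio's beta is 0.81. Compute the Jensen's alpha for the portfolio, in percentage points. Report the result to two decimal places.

2.34

CAPM expected return = Rf + β(Rm − Rf) = 0.6% + 0.81 × (6.6% − 0.6%) = 0.6 + 0.81 × 6.00 = 5.4600%
Jensen's α = Rp − E[R] = 7.8% − 5.4600% = 2.3400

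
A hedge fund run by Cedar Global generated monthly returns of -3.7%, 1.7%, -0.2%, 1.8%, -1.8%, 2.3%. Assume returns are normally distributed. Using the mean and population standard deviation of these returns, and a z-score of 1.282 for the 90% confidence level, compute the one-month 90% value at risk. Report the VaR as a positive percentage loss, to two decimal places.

μ = (-3.7 + 1.7 − 0.2 + 1.8 − 1.8 + 2.3) / 6 = 0.10 / 6 = 0.0167%
Σ(r − μ)² = (-3.7 − 0.0167)² + (1.7 − 0.0167)² + (-0.2 − 0.0167)² + … = 28.3883
population σ = √(28.3883 / 6) = √4.7314 = 2.1752%
VaR = −(μ − z·σ) = −(0.0167 − 1.282 × 2.1752) = −(-2.7719) = 2.7719%

2.77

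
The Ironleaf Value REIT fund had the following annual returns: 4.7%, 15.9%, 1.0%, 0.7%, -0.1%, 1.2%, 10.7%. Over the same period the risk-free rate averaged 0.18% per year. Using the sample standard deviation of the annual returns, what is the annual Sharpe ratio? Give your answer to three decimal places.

0.764

r̄ = (4.7 + 15.9 + 1 + 0.7 − 0.1 + 1.2 + 10.7) / 7 = 4.8714%
Σ(r − r̄)² = 226.2143; sample σ = √(226.2143/6) = 6.1402%
Sharpe = (r̄ − rf) / σ = (4.8714 − 0.18) / 6.1402 = 4.6914 / 6.1402 = 0.7640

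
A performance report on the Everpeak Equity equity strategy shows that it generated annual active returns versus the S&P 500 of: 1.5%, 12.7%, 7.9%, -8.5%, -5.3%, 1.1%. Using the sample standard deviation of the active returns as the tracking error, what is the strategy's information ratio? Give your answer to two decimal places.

μ = (1.5 + 12.7 + 7.9 − 8.5 − 5.3 + 1.1) / 6 = 9.40 / 6 = 1.5667%
Σ(r − μ)² = (1.5 − 1.5667)² + (12.7 − 1.5667)² + … = 312.7733
σ = √[312.7733 / 5] = 7.9092%
IR = μ / tracking error = 1.5667 / 7.9092 = 0.1981

0.20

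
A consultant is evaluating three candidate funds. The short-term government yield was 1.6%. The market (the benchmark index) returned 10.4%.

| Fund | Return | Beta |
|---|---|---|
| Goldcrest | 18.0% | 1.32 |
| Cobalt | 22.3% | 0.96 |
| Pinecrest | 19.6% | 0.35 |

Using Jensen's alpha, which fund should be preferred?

Goldcrest: α = 18.0% − [1.6% + 1.32 × (10.4% − 1.6%)] = 4.784
Cobalt: α = 22.3% − [1.6% + 0.96 × (10.4% − 1.6%)] = 12.252
Pinecrest: α = 19.6% − [1.6% + 0.35 × (10.4% − 1.6%)] = 14.920
Highest: Pinecrest (14.920).

Pinecrest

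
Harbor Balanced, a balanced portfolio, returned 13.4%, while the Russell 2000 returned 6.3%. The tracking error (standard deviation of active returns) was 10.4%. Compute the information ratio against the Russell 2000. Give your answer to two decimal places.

IR = (Rp − Rb) / TE = (13.4% − 6.3%) / 10.4% = 7.10% / 10.4% = 0.6827

0.68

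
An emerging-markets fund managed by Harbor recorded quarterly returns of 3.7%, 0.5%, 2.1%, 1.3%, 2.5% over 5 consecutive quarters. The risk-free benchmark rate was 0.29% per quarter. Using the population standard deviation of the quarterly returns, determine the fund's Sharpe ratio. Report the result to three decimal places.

r̄ = (3.7 + 0.5 + 2.1 + 1.3 + 2.5) / 5 = 2.0200%
Σ(r − r̄)² = 5.8880; population σ = √(5.8880/5) = 1.0852%
Sharpe = (r̄ − rf) / σ = (2.0200 − 0.29) / 1.0852 = 1.7300 / 1.0852 = 1.5942

1.594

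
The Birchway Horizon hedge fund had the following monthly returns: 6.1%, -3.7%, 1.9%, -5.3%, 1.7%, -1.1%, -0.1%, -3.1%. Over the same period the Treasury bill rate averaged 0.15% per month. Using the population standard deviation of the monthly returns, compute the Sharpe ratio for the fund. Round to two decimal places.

μ = (6.1 − 3.7 + 1.9 − 5.3 + 1.7 − 1.1 − 0.1 − 3.1) / 8 = -0.4500%
Σ(r − μ)² = 94.7000; population σ = √(94.7000/8) = 3.4406%
Sharpe = (μ − rf) / σ = (-0.4500 − 0.15) / 3.4406 = -0.6000 / 3.4406 = -0.1744

-0.17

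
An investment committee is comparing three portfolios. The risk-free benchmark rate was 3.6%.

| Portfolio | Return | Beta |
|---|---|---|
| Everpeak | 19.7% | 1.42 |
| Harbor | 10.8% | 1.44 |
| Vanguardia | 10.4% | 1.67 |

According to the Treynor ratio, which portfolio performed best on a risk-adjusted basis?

Everpeak: Treynor = (19.7% − 3.6%) / 1.42 = 11.338
Harbor: Treynor = (10.8% − 3.6%) / 1.44 = 5.000
Vanguardia: Treynor = (10.4% − 3.6%) / 1.67 = 4.072
Highest: Everpeak (11.338).

Everpeak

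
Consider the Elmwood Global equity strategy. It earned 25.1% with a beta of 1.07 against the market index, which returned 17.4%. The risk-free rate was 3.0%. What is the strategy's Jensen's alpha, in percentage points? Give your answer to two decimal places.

CAPM expected return = Rf + β(Rm − Rf) = 3.0% + 1.07 × (17.4% − 3.0%) = 3 + 1.07 × 14.40 = 18.4080%
Jensen's α = Rp − E[R] = 25.1% − 18.4080% = 6.6920

6.69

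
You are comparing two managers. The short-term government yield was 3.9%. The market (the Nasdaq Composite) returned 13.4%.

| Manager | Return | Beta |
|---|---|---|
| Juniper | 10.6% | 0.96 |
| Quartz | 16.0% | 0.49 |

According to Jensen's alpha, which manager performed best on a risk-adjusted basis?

Quartz

Juniper: α = 10.6% − [3.9% + 0.96 × (13.4% − 3.9%)] = -2.420
Quartz: α = 16.0% − [3.9% + 0.49 × (13.4% − 3.9%)] = 7.445
Highest: Quartz (7.445).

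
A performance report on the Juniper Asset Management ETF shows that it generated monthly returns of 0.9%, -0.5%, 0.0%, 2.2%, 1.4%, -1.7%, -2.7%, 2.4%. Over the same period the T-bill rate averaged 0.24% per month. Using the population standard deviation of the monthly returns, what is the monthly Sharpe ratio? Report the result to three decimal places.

0.006

μ = (0.9 − 0.5 + 0 + 2.2 + 1.4 − 1.7 − 2.7 + 2.4) / 8 = 0.2500%
Population std dev = √[23.3000 / 8] = 1.7066%
Sharpe = (μ − rf) / σ = (0.2500 − 0.24) / 1.7066 = 0.0100 / 1.7066 = 0.0059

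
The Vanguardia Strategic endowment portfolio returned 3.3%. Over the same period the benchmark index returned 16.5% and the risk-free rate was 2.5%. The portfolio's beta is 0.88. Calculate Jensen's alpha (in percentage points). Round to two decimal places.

CAPM expected return = Rf + β(Rm − Rf) = 2.5% + 0.88 × (16.5% − 2.5%) = 2.5 + 0.88 × 14.00 = 14.8200%
Jensen's α = Rp − E[R] = 3.3% − 14.8200% = -11.5200

-11.52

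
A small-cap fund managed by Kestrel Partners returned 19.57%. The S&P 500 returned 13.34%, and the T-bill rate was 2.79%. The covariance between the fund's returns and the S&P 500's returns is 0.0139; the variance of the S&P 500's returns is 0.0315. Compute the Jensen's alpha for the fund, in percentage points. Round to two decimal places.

β = Cov / Var = 0.0139 / 0.0315 = 0.4413
E[R] = Rf + β(Rm − Rf) = 2.79% + 0.4413 × (13.34% − 2.79%) = 7.4457%
α = Rp − E[R] = 19.57% − 7.4457% = 12.1243

12.12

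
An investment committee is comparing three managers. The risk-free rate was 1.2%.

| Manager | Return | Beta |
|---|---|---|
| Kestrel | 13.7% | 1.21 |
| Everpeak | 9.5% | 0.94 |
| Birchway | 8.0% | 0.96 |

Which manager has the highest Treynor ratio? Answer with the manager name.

Kestrel: Treynor = (13.7% − 1.2%) / 1.21 = 10.331
Everpeak: Treynor = (9.5% − 1.2%) / 0.94 = 8.830
Birchway: Treynor = (8.0% − 1.2%) / 0.96 = 7.083
Highest: Kestrel (10.331).

Kestrel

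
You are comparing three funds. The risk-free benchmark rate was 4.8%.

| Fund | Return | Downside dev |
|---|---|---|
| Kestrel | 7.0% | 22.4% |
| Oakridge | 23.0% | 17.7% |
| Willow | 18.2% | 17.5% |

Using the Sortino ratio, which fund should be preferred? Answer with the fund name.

Oakridge

Kestrel: Sortino ratio = (7.0% − 4.8%) / 22.4% = 0.098
Oakridge: Sortino ratio = (23.0% − 4.8%) / 17.7% = 1.028
Willow: Sortino ratio = (18.2% − 4.8%) / 17.5% = 0.766
Highest: Oakridge (1.028).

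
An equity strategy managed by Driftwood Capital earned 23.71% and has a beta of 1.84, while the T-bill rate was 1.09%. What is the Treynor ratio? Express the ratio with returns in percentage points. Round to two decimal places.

12.29

Treynor = (Rp − Rf) / β = (23.71% − 1.09%) / 1.84 = 22.62 / 1.84 = 12.2935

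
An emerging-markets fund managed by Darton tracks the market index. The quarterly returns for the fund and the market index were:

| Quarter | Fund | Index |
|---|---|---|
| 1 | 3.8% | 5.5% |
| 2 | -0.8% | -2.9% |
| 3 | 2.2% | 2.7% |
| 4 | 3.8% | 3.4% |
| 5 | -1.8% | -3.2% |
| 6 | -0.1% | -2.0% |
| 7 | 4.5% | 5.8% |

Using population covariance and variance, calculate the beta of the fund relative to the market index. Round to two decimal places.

0.63

r̄p = 1.6571%,  r̄m = 1.3286%
Cov = Σ(rp − r̄p)(rm − r̄m) / 7 = 8.3898
Var(rm) = Σ(rm − r̄m)² / 7 = 13.2906
β = Cov / Var = 8.3898 / 13.2906 = 0.6313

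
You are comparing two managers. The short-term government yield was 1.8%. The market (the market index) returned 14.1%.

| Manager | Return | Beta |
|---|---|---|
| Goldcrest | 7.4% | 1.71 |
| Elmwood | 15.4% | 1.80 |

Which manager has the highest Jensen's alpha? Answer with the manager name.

Goldcrest: α = 7.4% − [1.8% + 1.71 × (14.1% − 1.8%)] = -15.433
Elmwood: α = 15.4% − [1.8% + 1.80 × (14.1% − 1.8%)] = -8.540
Highest: Elmwood (-8.540).

Elmwood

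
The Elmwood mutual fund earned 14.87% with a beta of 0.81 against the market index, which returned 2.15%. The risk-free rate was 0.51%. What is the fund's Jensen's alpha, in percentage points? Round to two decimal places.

13.03

CAPM expected return = Rf + β(Rm − Rf) = 0.51% + 0.81 × (2.15% − 0.51%) = 0.51 + 0.81 × 1.64 = 1.8384%
Jensen's α = Rp − E[R] = 14.87% − 1.8384% = 13.0316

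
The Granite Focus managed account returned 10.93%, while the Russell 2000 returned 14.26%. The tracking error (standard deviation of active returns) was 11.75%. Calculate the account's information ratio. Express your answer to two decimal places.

-0.28

IR = (Rp − Rb) / TE = (10.93% − 14.26%) / 11.75% = -3.33% / 11.75% = -0.2834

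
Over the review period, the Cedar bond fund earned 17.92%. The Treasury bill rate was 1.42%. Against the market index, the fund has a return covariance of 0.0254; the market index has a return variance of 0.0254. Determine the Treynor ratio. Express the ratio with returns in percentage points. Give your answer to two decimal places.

16.50

β = Cov / Var = 0.0254 / 0.0254 = 1.0000
Treynor = (Rp − Rf) / β = (17.92% − 1.42%) / 1.0000 = 16.50 / 1.0000 = 16.5000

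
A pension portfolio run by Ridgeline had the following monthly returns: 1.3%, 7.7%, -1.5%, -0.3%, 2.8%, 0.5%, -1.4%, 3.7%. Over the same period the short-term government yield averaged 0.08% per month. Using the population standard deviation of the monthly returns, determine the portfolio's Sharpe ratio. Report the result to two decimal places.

0.53

μ = (1.3 + 7.7 − 1.5 − 0.3 + 2.8 + 0.5 − 1.4 + 3.7) / 8 = 1.6000%
Population σ = √[Σ(r − μ)² / 8] = √[66.5800 / 8] = √8.3225 = 2.8849%
Sharpe = (μ − rf) / σ = (1.6000 − 0.08) / 2.8849 = 1.5200 / 2.8849 = 0.5269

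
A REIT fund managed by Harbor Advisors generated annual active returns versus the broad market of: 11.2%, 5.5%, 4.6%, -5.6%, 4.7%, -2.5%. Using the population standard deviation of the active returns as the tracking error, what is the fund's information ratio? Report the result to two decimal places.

0.54

Mean return μ = 17.90 / 6 = 2.9833%
Population σ = √[Σ(r − μ)² / 6] = √[183.1483 / 6] = √30.5247 = 5.5249%
IR = μ / tracking error = 2.9833 / 5.5249 = 0.5400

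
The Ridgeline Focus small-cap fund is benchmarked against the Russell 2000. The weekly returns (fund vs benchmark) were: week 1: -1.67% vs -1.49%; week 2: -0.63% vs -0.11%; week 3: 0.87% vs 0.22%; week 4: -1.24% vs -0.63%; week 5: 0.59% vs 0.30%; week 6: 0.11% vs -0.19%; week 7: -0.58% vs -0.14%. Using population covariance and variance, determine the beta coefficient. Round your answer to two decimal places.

1.36

r̄p = -0.3643%,  r̄m = -0.2914%
Cov = Σ(rp − r̄p)(rm − r̄m) / 7 = 0.4321
Var(rm) = Σ(rm − r̄m)² / 7 = 0.3184
β = Cov / Var = 0.4321 / 0.3184 = 1.3571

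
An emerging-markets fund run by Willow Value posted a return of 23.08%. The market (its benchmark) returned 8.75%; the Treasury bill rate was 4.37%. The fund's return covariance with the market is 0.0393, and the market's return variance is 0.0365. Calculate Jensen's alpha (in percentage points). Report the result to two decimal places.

β = Cov / Var = 0.0393 / 0.0365 = 1.0767
E[R] = Rf + β(Rm − Rf) = 4.37% + 1.0767 × (8.75% − 4.37%) = 9.0859%
α = Rp − E[R] = 23.08% − 9.0859% = 13.9941

13.99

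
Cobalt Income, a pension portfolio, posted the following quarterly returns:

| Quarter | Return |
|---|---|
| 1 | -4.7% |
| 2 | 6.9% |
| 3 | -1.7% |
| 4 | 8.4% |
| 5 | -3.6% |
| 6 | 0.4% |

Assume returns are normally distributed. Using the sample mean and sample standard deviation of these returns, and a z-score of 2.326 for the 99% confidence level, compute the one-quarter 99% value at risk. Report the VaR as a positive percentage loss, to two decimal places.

Mean return μ = 5.70 / 6 = 0.9500%
Sample σ = √[Σ(r − μ)² / 5] = √[150.8550 / 5] = √30.1710 = 5.4928%
VaR = −(μ − z·σ) = −(0.9500 − 2.326 × 5.4928) = −(-11.8263) = 11.8263%

11.83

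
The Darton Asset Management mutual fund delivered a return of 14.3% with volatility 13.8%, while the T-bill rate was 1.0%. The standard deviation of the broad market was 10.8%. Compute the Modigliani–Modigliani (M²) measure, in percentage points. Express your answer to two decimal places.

11.41

Sharpe = (Rp − Rf) / σp = (14.3% − 1.0%) / 13.8% = 0.9638
M² = Rf + Sharpe × σm = 1.0% + 0.9638 × 10.8% = 11.4090%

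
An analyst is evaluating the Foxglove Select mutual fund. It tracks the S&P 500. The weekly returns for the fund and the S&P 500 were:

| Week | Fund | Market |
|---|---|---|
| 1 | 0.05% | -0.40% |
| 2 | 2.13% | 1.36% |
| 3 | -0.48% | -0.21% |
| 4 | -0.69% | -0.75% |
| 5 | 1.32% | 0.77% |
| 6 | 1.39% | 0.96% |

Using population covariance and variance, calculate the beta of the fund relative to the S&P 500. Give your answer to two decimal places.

1.31

r̄p = 0.6200%,  r̄m = 0.2883%
Cov = Σ(rp − r̄p)(rm − r̄m) / 6 = 0.7956
Var(rm) = Σ(rm − r̄m)² / 6 = 0.6053
β = Cov / Var = 0.7956 / 0.6053 = 1.3144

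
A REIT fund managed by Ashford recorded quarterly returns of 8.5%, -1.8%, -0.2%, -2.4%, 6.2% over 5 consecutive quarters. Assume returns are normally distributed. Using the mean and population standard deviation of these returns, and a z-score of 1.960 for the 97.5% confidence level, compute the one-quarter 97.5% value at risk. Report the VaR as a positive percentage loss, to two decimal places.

6.64

Mean return r̄ = 10.30 / 5 = 2.0600%
Σ(r − r̄)² = 98.5120; population σ = √(98.5120/5) = 4.4387%
VaR = −(r̄ − z·σ) = −(2.0600 − 1.960 × 4.4387) = −(-6.6399) = 6.6399%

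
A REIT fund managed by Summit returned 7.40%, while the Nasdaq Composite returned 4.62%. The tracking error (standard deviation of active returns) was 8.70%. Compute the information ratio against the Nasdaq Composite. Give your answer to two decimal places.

IR = (Rp − Rb) / TE = (7.40% − 4.62%) / 8.70% = 2.78% / 8.70% = 0.3195

0.32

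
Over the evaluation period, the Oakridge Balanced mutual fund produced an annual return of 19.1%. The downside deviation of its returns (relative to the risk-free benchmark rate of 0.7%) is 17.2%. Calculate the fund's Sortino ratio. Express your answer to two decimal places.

1.07

Sortino = (Rp − Rf) / σd = (19.1% − 0.7%) / 17.2% = 18.40% / 17.2% = 1.0698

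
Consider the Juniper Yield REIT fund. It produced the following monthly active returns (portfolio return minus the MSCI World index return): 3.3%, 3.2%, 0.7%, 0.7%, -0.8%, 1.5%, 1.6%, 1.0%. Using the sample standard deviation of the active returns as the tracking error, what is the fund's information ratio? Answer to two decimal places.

1.03

μ = (3.3 + 3.2 + 0.7 + 0.7 − 0.8 + 1.5 + 1.6 + 1) / 8 = 1.4000%
Σ(r − μ)² = (3.3 − 1.4000)² + (3.2 − 1.4000)² + … = 12.8800
sample σ = √(12.8800 / 7) = √1.8400 = 1.3565%
IR = μ / tracking error = 1.4000 / 1.3565 = 1.0321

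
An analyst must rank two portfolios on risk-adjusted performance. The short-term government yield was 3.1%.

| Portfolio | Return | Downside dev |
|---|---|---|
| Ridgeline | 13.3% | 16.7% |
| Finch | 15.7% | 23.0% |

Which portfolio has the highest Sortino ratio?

Ridgeline

Ridgeline: Sortino ratio = (13.3% − 3.1%) / 16.7% = 0.611
Finch: Sortino ratio = (15.7% − 3.1%) / 23.0% = 0.548
Highest: Ridgeline (0.611).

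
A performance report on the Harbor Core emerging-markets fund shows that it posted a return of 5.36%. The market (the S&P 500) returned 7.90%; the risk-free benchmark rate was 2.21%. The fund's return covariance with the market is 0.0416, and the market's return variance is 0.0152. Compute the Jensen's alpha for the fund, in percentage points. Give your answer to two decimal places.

β = Cov / Var = 0.0416 / 0.0152 = 2.7368
E[R] = Rf + β(Rm − Rf) = 2.21% + 2.7368 × (7.90% − 2.21%) = 17.7824%
α = Rp − E[R] = 5.36% − 17.7824% = -12.4224

-12.42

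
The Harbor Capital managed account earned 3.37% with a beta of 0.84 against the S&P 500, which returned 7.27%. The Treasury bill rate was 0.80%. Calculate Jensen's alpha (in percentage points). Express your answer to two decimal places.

CAPM expected return = Rf + β(Rm − Rf) = 0.80% + 0.84 × (7.27% − 0.80%) = 0.8 + 0.84 × 6.47 = 6.2348%
Jensen's α = Rp − E[R] = 3.37% − 6.2348% = -2.8648

-2.86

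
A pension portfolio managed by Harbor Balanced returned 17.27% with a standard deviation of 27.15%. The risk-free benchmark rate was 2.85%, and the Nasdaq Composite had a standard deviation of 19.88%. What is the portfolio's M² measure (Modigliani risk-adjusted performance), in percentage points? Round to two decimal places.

Sharpe = (Rp − Rf) / σp = (17.27% − 2.85%) / 27.15% = 0.5311
M² = Rf + Sharpe × σm = 2.85% + 0.5311 × 19.88% = 13.4083%

13.41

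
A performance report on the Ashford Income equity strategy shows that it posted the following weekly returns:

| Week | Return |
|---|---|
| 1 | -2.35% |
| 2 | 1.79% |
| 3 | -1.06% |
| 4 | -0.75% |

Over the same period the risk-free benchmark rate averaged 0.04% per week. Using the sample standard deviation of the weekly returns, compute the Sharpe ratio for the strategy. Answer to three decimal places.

Mean return r̄ = -2.370 / 4 = -0.5925%
Σ(r − r̄)² = (-2.35 − (-0.5925))² + (1.79 − (-0.5925))² + (-1.06 − (-0.5925))² + … = 9.0085
sample σ = √(9.0085 / 3) = √3.0028 = 1.7329%
Sharpe = (r̄ − rf) / σ = (-0.5925 − 0.04) / 1.7329 = -0.6325 / 1.7329 = -0.3650

-0.365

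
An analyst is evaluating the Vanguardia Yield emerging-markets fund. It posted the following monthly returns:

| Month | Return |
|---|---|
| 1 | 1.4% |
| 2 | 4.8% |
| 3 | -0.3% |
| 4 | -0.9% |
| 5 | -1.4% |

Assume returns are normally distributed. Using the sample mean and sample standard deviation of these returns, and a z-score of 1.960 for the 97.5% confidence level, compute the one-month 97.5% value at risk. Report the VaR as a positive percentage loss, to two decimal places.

μ = (1.4 + 4.8 − 0.3 − 0.9 − 1.4) / 5 = 3.60 / 5 = 0.7200%
Σ(r − μ)² = (1.4 − 0.7200)² + (4.8 − 0.7200)² + (-0.3 − 0.7200)² + … = 25.2680
sample σ = √(25.2680 / 4) = √6.3170 = 2.5134%
VaR = −(μ − z·σ) = −(0.7200 − 1.960 × 2.5134) = −(-4.2063) = 4.2063%

4.21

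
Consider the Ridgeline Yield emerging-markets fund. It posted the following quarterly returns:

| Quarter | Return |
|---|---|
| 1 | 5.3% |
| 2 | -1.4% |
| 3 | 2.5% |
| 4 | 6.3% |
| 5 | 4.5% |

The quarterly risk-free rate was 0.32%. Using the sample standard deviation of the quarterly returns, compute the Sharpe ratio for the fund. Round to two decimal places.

1.02

r̄ = (5.3 − 1.4 + 2.5 + 6.3 + 4.5) / 5 = 3.4400%
Sample σ = √[Σ(r − r̄)² / 4] = √[37.0720 / 4] = √9.2680 = 3.0443%
Sharpe = (r̄ − rf) / σ = (3.4400 − 0.32) / 3.0443 = 3.1200 / 3.0443 = 1.0249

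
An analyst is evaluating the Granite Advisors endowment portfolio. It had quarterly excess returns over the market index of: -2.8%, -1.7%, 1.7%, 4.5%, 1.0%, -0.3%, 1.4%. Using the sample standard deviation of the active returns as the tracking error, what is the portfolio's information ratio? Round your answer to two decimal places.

r̄ = (-2.8 − 1.7 + 1.7 + 4.5 + 1 − 0.3 + 1.4) / 7 = 0.5429%
Sample σ = √[Σ(r − r̄)² / 6] = √[34.8571 / 6] = √5.8095 = 2.4103%
IR = r̄ / tracking error = 0.5429 / 2.4103 = 0.2252

0.23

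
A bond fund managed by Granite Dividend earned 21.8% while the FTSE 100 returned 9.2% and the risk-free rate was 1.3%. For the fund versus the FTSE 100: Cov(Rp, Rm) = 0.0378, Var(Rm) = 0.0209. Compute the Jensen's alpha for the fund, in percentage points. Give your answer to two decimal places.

β = Cov / Var = 0.0378 / 0.0209 = 1.8086
E[R] = Rf + β(Rm − Rf) = 1.3% + 1.8086 × (9.2% − 1.3%) = 15.5879%
α = Rp − E[R] = 21.8% − 15.5879% = 6.2121

6.21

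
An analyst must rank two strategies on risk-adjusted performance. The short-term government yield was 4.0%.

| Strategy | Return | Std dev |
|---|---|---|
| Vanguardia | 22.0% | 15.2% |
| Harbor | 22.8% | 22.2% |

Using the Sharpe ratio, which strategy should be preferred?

Vanguardia

Vanguardia: Sharpe ratio = (22.0% − 4.0%) / 15.2% = 1.184
Harbor: Sharpe ratio = (22.8% − 4.0%) / 22.2% = 0.847
Highest: Vanguardia (1.184).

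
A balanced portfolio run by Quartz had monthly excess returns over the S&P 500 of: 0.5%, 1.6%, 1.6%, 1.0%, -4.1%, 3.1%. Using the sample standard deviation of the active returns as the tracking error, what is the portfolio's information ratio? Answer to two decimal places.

Mean return r̄ = 3.70 / 6 = 0.6167%
Sample σ = √[Σ(r − r̄)² / 5] = √[30.5083 / 5] = √6.1017 = 2.4702%
IR = r̄ / tracking error = 0.6167 / 2.4702 = 0.2497

0.25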